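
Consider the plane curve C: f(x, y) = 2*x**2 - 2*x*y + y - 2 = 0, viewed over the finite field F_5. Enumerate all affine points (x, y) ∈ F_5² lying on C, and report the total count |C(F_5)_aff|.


Affine F_5-points: {(0, 2), (1, 0), (2, 2), (4, 0)}; count = 4.

For each of the 25 pairs (x, y) ∈ F_5², evaluate f(x, y) mod 5. Record the zeros.
  x = 0: [0↦3, 1↦4, 2↦0, 3↦1, 4↦2]  zeros at y ∈ {2}
  x = 1: [0↦0, 1↦4, 2↦3, 3↦2, 4↦1]  zeros at y ∈ {0}
  x = 2: [0↦1, 1↦3, 2↦0, 3↦2, 4↦4]  zeros at y ∈ {2}
  x = 3: [0↦1, 1↦1, 2↦1, 3↦1, 4↦1]  zeros at y ∈ ∅
  x = 4: [0↦0, 1↦3, 2↦1, 3↦4, 4↦2]  zeros at y ∈ {0}
Collecting zeros: affine points = {(0, 2), (1, 0), (2, 2), (4, 0)}.
Total count |C(F_5)_aff| = 4.


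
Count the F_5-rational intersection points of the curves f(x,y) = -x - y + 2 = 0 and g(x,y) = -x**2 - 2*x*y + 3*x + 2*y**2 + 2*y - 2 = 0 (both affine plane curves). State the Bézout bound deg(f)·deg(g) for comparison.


Common zeros: {(0, 2), (2, 0)}; count = 2; Bézout bound = 2.

deg(f) = 1, deg(g) = 2, so Bézout bound = 2.
Scan x ∈ F_5. For each x, list the y ∈ F_5 with f(x, y) ≡ 0 and those with g(x, y) ≡ 0 (mod 5); the common zeros in that column are the intersection.
  x = 0: f ≡ 0 at y ∈ {2}; g ≡ 0 at y ∈ {2}; common: {2}.
  x = 1: f ≡ 0 at y ∈ {1}; g ≡ 0 at y ∈ {0}; common: ∅.
  x = 2: f ≡ 0 at y ∈ {0}; g ≡ 0 at y ∈ {0, 1}; common: {0}.
  x = 3: f ≡ 0 at y ∈ {4}; g ≡ 0 at y ∈ ∅; common: ∅.
  x = 4: f ≡ 0 at y ∈ {3}; g ≡ 0 at y ∈ {1, 2}; common: ∅.
Collecting: common zeros = {(0, 2), (2, 0)}, so the count is 2.
Comparison with the Bézout bound: 2 ≤ 2 = deg(f)·deg(g), as expected for curves with no common component (the bound is attained).


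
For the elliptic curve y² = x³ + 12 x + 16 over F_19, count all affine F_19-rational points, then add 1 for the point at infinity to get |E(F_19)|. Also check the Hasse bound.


Affine points = {(0, 4), (0, 15), (5, 7), (5, 12), (6, 0), (7, 5), (7, 14), (8, 4), (8, 15), (9, 6), (9, 13), (11, 4), (11, 15), (12, 8), (12, 11)}; affine count = 15; |E(F_19)| = 16.

Discriminant check: Δ ∝ 4a³ + 27b² = 4·12³ + 27·16² = 4·1728 + 27·256 ≡ 11 (mod 19). Nonzero ⇒ E is nonsingular.
For each x ∈ F_19, compute rhs = x³ + 12·x + 16 mod 19, then count y ∈ F_19 with y² ≡ rhs.
  x = 0: rhs = 16, matching y values: 4, 15 (2 points).
  x = 1: rhs = 10, matching y values: none (0 points).
  x = 2: rhs = 10, matching y values: none (0 points).
  x = 3: rhs = 3, matching y values: none (0 points).
  x = 4: rhs = 14, matching y values: none (0 points).
  x = 5: rhs = 11, matching y values: 7, 12 (2 points).
  x = 6: rhs = 0, matching y values: 0 (1 points).
  x = 7: rhs = 6, matching y values: 5, 14 (2 points).
  x = 8: rhs = 16, matching y values: 4, 15 (2 points).
  x = 9: rhs = 17, matching y values: 6, 13 (2 points).
  x = 10: rhs = 15, matching y values: none (0 points).
  x = 11: rhs = 16, matching y values: 4, 15 (2 points).
  x = 12: rhs = 7, matching y values: 8, 11 (2 points).
  x = 13: rhs = 13, matching y values: none (0 points).
  x = 14: rhs = 2, matching y values: none (0 points).
  x = 15: rhs = 18, matching y values: none (0 points).
  x = 16: rhs = 10, matching y values: none (0 points).
  x = 17: rhs = 3, matching y values: none (0 points).
  x = 18: rhs = 3, matching y values: none (0 points).
Total affine count: 15.
Full point count |E(F_19)| = 15 + 1 = 16.
Hasse bound: |16 − (19+1)| = |-4| = 4 ≤ 2√19 ≈ 8.7178 ✓.


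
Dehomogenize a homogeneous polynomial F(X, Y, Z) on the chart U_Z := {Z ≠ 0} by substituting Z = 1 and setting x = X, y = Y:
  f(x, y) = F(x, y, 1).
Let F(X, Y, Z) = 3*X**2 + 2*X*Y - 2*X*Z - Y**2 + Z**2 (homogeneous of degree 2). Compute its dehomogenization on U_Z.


f(x, y) = 3*x**2 + 2*x*y - 2*x - y**2 + 1

On U_Z we set Z = 1. Each monomial c·X^i·Y^j·Z^k in F becomes c·x^i·y^j·1^k = c·x^i·y^j.
Substituting Z = 1: F(X, Y, 1) = 3*x**2 + 2*x*y - 2*x - y**2 + 1.
Note: deg(f) ≤ deg(F) = 2; strict inequality happens when F is divisible by Z (lost terms).


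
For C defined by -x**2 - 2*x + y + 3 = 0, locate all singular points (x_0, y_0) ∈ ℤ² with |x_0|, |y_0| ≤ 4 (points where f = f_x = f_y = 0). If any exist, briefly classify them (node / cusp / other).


No singular points in the scanned grid; C is smooth there.

Compute partial derivatives:
  f_x = -2*x - 2.
  f_y = 1.
f_y = 1 is a nonzero constant, so f_y never vanishes: no point (x, y) can satisfy f = f_x = f_y = 0. In particular no (x, y) ∈ {−4, ..., 4}² is singular; the curve is smooth.


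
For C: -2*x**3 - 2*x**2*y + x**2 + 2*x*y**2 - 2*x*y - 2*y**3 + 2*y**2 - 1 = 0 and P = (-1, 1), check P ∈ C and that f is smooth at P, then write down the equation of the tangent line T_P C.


Tangent line at P: -4*x - 6*y + 2 = 0.

Step 1: f(-1, 1) = 0, so P lies on C.
Step 2: partial derivatives
  f_x(x, y) = -6*x**2 - 4*x*y + 2*x + 2*y**2 - 2*y, f_y(x, y) = -2*x**2 + 4*x*y - 2*x - 6*y**2 + 4*y.
  f_x(P) = -4, f_y(P) = -6 (gradient nonzero, so P is smooth).
Step 3: tangent line at P: -4·(x − -1) + -6·(y − 1) = 0.
Expanding: -4*x - 6*y + 2 = 0.


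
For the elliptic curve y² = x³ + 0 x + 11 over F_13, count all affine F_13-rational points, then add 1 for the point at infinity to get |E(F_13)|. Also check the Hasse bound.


Affine points = {(1, 5), (1, 8), (3, 5), (3, 8), (4, 6), (4, 7), (7, 4), (7, 9), (8, 4), (8, 9), (9, 5), (9, 8), (10, 6), (10, 7), (11, 4), (11, 9), (12, 6), (12, 7)}; affine count = 18; |E(F_13)| = 19.

Discriminant check: Δ ∝ 4a³ + 27b² = 4·0³ + 27·11² = 4·0 + 27·121 ≡ 4 (mod 13). Nonzero ⇒ E is nonsingular.
For each x ∈ F_13, compute rhs = x³ + 0·x + 11 mod 13, then count y ∈ F_13 with y² ≡ rhs.
  x = 0: rhs = 11, matching y values: none (0 points).
  x = 1: rhs = 12, matching y values: 5, 8 (2 points).
  x = 2: rhs = 6, matching y values: none (0 points).
  x = 3: rhs = 12, matching y values: 5, 8 (2 points).
  x = 4: rhs = 10, matching y values: 6, 7 (2 points).
  x = 5: rhs = 6, matching y values: none (0 points).
  x = 6: rhs = 6, matching y values: none (0 points).
  x = 7: rhs = 3, matching y values: 4, 9 (2 points).
  x = 8: rhs = 3, matching y values: 4, 9 (2 points).
  x = 9: rhs = 12, matching y values: 5, 8 (2 points).
  x = 10: rhs = 10, matching y values: 6, 7 (2 points).
  x = 11: rhs = 3, matching y values: 4, 9 (2 points).
  x = 12: rhs = 10, matching y values: 6, 7 (2 points).
Total affine count: 18.
Full point count |E(F_13)| = 18 + 1 = 19.
Hasse bound: |19 − (13+1)| = |5| = 5 ≤ 2√13 ≈ 7.2111 ✓.


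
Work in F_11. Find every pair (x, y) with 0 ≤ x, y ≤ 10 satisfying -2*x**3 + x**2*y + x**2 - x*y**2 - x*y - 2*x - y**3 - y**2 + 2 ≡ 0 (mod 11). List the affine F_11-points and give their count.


Affine F_11-points: {(0, 1), (1, 5), (2, 9), (4, 3), (4, 5), (4, 9), (5, 1), (6, 4), (7, 0), (7, 1), (7, 2), (9, 5), (9, 8), (9, 10), (10, 9)}; count = 15.

For each of the 121 pairs (x, y) ∈ F_11², evaluate f(x, y) mod 11. Record the zeros.
  x = 0: [0↦2, 1↦0, 2↦1, 3↦10, 4↦10, 5↦6, 6↦3, 7↦6, 8↦9, 9↦6, 10↦2]  zeros at y ∈ {1}
  x = 1: [0↦10, 1↦7, 2↦5, 3↦9, 4↦2, 5↦0, 6↦8, 7↦9, 8↦8, 9↦10, 10↦9]  zeros at y ∈ {5}
  x = 2: [0↦8, 1↦6, 2↦3, 3↦4, 4↦3, 5↦5, 6↦4, 7↦5, 8↦2, 9↦0, 10↦4]  zeros at y ∈ {9}
  x = 3: [0↦6, 1↦7, 2↦5, 3↦5, 4↦1, 5↦9, 6↦1, 7↦4, 8↦1, 9↦8, 10↦8]  zeros at y ∈ ∅
  x = 4: [0↦3, 1↦9, 2↦10, 3↦0, 4↦6, 5↦0, 6↦9, 7↦5, 8↦4, 9↦0, 10↦9]  zeros at y ∈ {3, 5, 9}
  x = 5: [0↦9, 1↦0, 2↦6, 3↦10, 4↦6, 5↦10, 6↦5, 7↦7, 8↦10, 9↦8, 10↦6]  zeros at y ∈ {1}
  x = 6: [0↦1, 1↦1, 2↦3, 3↦1, 4↦0, 5↦5, 6↦10, 7↦9, 8↦7, 9↦9, 10↦9]  zeros at y ∈ {4}
  x = 7: [0↦0, 1↦0, 2↦0, 3↦5, 4↦9, 5↦6, 6↦1, 7↦10, 8↦5, 9↦2, 10↦6]  zeros at y ∈ {0, 1, 2}
  x = 8: [0↦5, 1↦7, 2↦7, 3↦10, 4↦10, 5↦1, 6↦10, 7↦9, 8↦3, 9↦8, 10↦7]  zeros at y ∈ ∅
  x = 9: [0↦4, 1↦10, 2↦1, 3↦4, 4↦2, 5↦0, 6↦3, 7↦5, 8↦0, 9↦4, 10↦0]  zeros at y ∈ {5, 8, 10}
  x = 10: [0↦7, 1↦8, 2↦3, 3↦8, 4↦6, 5↦2, 6↦1, 7↦8, 8↦6, 9↦0, 10↦6]  zeros at y ∈ {9}
Collecting zeros: affine points = {(0, 1), (1, 5), (2, 9), (4, 3), (4, 5), (4, 9), (5, 1), (6, 4), (7, 0), (7, 1), (7, 2), (9, 5), (9, 8), (9, 10), (10, 9)}.
Total count |C(F_11)_aff| = 15.


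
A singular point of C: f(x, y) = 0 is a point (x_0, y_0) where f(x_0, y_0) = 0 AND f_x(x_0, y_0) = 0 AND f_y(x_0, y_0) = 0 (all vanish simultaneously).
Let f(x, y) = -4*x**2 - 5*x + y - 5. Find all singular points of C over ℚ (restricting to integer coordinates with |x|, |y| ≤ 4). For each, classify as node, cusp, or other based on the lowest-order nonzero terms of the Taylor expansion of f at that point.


No singular points in the scanned grid; C is smooth there.

Compute partial derivatives:
  f_x = -8*x - 5.
  f_y = 1.
f_y = 1 is a nonzero constant, so f_y never vanishes: no point (x, y) can satisfy f = f_x = f_y = 0. In particular no (x, y) ∈ {−4, ..., 4}² is singular; the curve is smooth.


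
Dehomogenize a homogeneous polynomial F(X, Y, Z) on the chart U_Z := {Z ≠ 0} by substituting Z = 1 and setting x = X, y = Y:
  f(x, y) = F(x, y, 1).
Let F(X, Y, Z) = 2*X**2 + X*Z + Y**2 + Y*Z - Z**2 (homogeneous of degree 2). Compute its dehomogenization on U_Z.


f(x, y) = 2*x**2 + x + y**2 + y - 1

On U_Z we set Z = 1. Each monomial c·X^i·Y^j·Z^k in F becomes c·x^i·y^j·1^k = c·x^i·y^j.
Substituting Z = 1: F(X, Y, 1) = 2*x**2 + x + y**2 + y - 1.
Note: deg(f) ≤ deg(F) = 2; strict inequality happens when F is divisible by Z (lost terms).


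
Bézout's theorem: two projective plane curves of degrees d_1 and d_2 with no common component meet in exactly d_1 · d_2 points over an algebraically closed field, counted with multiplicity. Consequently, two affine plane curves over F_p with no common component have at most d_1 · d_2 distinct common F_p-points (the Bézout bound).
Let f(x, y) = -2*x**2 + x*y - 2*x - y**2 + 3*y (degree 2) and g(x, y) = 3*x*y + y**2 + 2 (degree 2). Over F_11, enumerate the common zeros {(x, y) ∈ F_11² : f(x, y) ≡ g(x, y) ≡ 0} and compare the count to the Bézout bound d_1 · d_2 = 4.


Common zeros: {(0, 3), (10, 2)}; count = 2; Bézout bound = 4.

deg(f) = 2, deg(g) = 2, so Bézout bound = 4.
Scan x ∈ F_11. For each x, list the y ∈ F_11 with f(x, y) ≡ 0 and those with g(x, y) ≡ 0 (mod 11); the common zeros in that column are the intersection.
  x = 0: f ≡ 0 at y ∈ {0, 3}; g ≡ 0 at y ∈ {3, 8}; common: {3}.
  x = 1: f ≡ 0 at y ∈ {2}; g ≡ 0 at y ∈ {9, 10}; common: ∅.
  x = 2: f ≡ 0 at y ∈ ∅; g ≡ 0 at y ∈ ∅; common: ∅.
  x = 3: f ≡ 0 at y ∈ ∅; g ≡ 0 at y ∈ ∅; common: ∅.
  x = 4: f ≡ 0 at y ∈ ∅; g ≡ 0 at y ∈ {4, 6}; common: ∅.
  x = 5: f ≡ 0 at y ∈ {4}; g ≡ 0 at y ∈ ∅; common: ∅.
  x = 6: f ≡ 0 at y ∈ {3, 6}; g ≡ 0 at y ∈ ∅; common: ∅.
  x = 7: f ≡ 0 at y ∈ {4, 6}; g ≡ 0 at y ∈ {5, 7}; common: ∅.
  x = 8: f ≡ 0 at y ∈ ∅; g ≡ 0 at y ∈ ∅; common: ∅.
  x = 9: f ≡ 0 at y ∈ ∅; g ≡ 0 at y ∈ ∅; common: ∅.
  x = 10: f ≡ 0 at y ∈ {0, 2}; g ≡ 0 at y ∈ {1, 2}; common: {2}.
Collecting: common zeros = {(0, 3), (10, 2)}, so the count is 2.
Comparison with the Bézout bound: 2 ≤ 4 = deg(f)·deg(g), as expected for curves with no common component (the affine F_11-count falls short of the bound because intersections may lie at infinity, over extension fields, or carry multiplicity).


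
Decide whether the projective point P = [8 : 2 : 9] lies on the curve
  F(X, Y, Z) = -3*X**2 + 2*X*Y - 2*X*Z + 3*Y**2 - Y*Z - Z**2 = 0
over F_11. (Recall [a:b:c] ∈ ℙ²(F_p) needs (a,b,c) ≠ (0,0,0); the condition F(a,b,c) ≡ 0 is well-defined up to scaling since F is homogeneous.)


F(8,2,9) ≡ 5 (mod 11); P is NOT on the curve.

Evaluate F(8, 2, 9) term-by-term (mod 11).
  -3*X**2 ↦ -3·64·1·1 = -192
  2*X*Y ↦ 2·8·2·1 = 32
  -2*X*Z ↦ -2·8·1·9 = -144
  3*Y**2 ↦ 3·1·4·1 = 12
  -Y*Z ↦ -1·1·2·9 = -18
  -Z**2 ↦ -1·1·1·81 = -81
Sum: F(8, 2, 9) = (-192) + (32) + (-144) + (12) + (-18) + (-81) = -391.
Reducing mod 11: -391 ≡ 5 (mod 11).
Since F(a, b, c) ≡ 5 ≠ 0 (mod 11), P does NOT lie on the curve.


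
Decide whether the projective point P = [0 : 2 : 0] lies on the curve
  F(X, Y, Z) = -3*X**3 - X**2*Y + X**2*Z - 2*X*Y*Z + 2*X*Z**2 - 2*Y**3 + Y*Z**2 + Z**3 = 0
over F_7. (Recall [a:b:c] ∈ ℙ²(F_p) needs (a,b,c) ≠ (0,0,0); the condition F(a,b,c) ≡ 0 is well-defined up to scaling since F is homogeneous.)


F(0,2,0) ≡ 5 (mod 7); P is NOT on the curve.

Evaluate F(0, 2, 0) term-by-term (mod 7).
  -3*X**3 ↦ -3·0·1·1 = 0
  -X**2*Y ↦ -1·0·2·1 = 0
  X**2*Z ↦ 1·0·1·0 = 0
  -2*X*Y*Z ↦ -2·0·2·0 = 0
  2*X*Z**2 ↦ 2·0·1·0 = 0
  -2*Y**3 ↦ -2·1·8·1 = -16
  Y*Z**2 ↦ 1·1·2·0 = 0
  Z**3 ↦ 1·1·1·0 = 0
Sum: F(0, 2, 0) = (0) + (0) + (0) + (0) + (0) + (-16) + (0) + (0) = -16.
Reducing mod 7: -16 ≡ 5 (mod 7).
Since F(a, b, c) ≡ 5 ≠ 0 (mod 7), P does NOT lie on the curve.


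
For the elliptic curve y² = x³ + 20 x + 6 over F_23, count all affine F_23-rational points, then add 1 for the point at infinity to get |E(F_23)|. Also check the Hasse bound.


Affine points = {(0, 11), (0, 12), (1, 2), (1, 21), (2, 10), (2, 13), (3, 1), (3, 22), (4, 9), (4, 14), (5, 1), (5, 22), (7, 11), (7, 12), (9, 8), (9, 15), (11, 4), (11, 19), (13, 5), (13, 18), (15, 1), (15, 22), (16, 11), (16, 12), (19, 0), (21, 2), (21, 21), (22, 10), (22, 13)}; affine count = 29; |E(F_23)| = 30.

Discriminant check: Δ ∝ 4a³ + 27b² = 4·20³ + 27·6² = 4·8000 + 27·36 ≡ 13 (mod 23). Nonzero ⇒ E is nonsingular.
For each x ∈ F_23, compute rhs = x³ + 20·x + 6 mod 23, then count y ∈ F_23 with y² ≡ rhs.
  x = 0: rhs = 6, matching y values: 11, 12 (2 points).
  x = 1: rhs = 4, matching y values: 2, 21 (2 points).
  x = 2: rhs = 8, matching y values: 10, 13 (2 points).
  x = 3: rhs = 1, matching y values: 1, 22 (2 points).
  x = 4: rhs = 12, matching y values: 9, 14 (2 points).
  x = 5: rhs = 1, matching y values: 1, 22 (2 points).
  x = 6: rhs = 20, matching y values: none (0 points).
  x = 7: rhs = 6, matching y values: 11, 12 (2 points).
  x = 8: rhs = 11, matching y values: none (0 points).
  x = 9: rhs = 18, matching y values: 8, 15 (2 points).
  x = 10: rhs = 10, matching y values: none (0 points).
  x = 11: rhs = 16, matching y values: 4, 19 (2 points).
  x = 12: rhs = 19, matching y values: none (0 points).
  x = 13: rhs = 2, matching y values: 5, 18 (2 points).
  x = 14: rhs = 17, matching y values: none (0 points).
  x = 15: rhs = 1, matching y values: 1, 22 (2 points).
  x = 16: rhs = 6, matching y values: 11, 12 (2 points).
  x = 17: rhs = 15, matching y values: none (0 points).
  x = 18: rhs = 11, matching y values: none (0 points).
  x = 19: rhs = 0, matching y values: 0 (1 points).
  x = 20: rhs = 11, matching y values: none (0 points).
  x = 21: rhs = 4, matching y values: 2, 21 (2 points).
  x = 22: rhs = 8, matching y values: 10, 13 (2 points).
Total affine count: 29.
Full point count |E(F_23)| = 29 + 1 = 30.
Hasse bound: |30 − (23+1)| = |6| = 6 ≤ 2√23 ≈ 9.5917 ✓.


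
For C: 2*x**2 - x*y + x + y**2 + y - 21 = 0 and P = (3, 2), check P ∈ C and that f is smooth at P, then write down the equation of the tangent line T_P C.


Tangent line at P: 11*x + 2*y - 37 = 0.

Step 1: f(3, 2) = 0, so P lies on C.
Step 2: partial derivatives
  f_x(x, y) = 4*x - y + 1, f_y(x, y) = -x + 2*y + 1.
  f_x(P) = 11, f_y(P) = 2 (gradient nonzero, so P is smooth).
Step 3: tangent line at P: 11·(x − 3) + 2·(y − 2) = 0.
Expanding: 11*x + 2*y - 37 = 0.


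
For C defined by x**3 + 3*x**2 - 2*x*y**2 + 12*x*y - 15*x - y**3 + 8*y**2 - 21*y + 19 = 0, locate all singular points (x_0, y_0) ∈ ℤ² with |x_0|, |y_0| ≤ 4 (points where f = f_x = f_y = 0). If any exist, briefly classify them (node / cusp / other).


Singular points: {(-1, 3)}; classification: cusp.

Compute partial derivatives:
  f_x = 3*x**2 + 6*x - 2*y**2 + 12*y - 15.
  f_y = -4*x*y + 12*x - 3*y**2 + 16*y - 21.
Scan x_0 ∈ {−4, ..., 4}. For each x_0, f_y(x_0, y) is a polynomial in y; find its integer roots y ∈ {−4, ..., 4}, then test f_x and f at those candidates.
  x = -4: f_y(-4, y) = -3*y**2 + 32*y - 69; vanishes at y ∈ {3}. (-4, 3): f_x = 27 ≠ 0.
  x = -3: f_y(-3, y) = -3*y**2 + 28*y - 57; vanishes at y ∈ {3}. (-3, 3): f_x = 12 ≠ 0.
  x = -2: f_y(-2, y) = -3*y**2 + 24*y - 45; vanishes at y ∈ {3}. (-2, 3): f_x = 3 ≠ 0.
  x = -1: f_y(-1, y) = -3*y**2 + 20*y - 33; vanishes at y ∈ {3}. (-1, 3): f_x = 0, f = 0 — SINGULAR.
  x = 0: f_y(0, y) = -3*y**2 + 16*y - 21; vanishes at y ∈ {3}. (0, 3): f_x = 3 ≠ 0.
  x = 1: f_y(1, y) = -3*y**2 + 12*y - 9; vanishes at y ∈ {1, 3}. (1, 1): f_x = 4 ≠ 0; (1, 3): f_x = 12 ≠ 0.
  x = 2: f_y(2, y) = -3*y**2 + 8*y + 3; vanishes at y ∈ {3}. (2, 3): f_x = 27 ≠ 0.
  x = 3: f_y(3, y) = -3*y**2 + 4*y + 15; vanishes at y ∈ {3}. (3, 3): f_x = 48 ≠ 0.
  x = 4: f_y(4, y) = 27 - 3*y**2; vanishes at y ∈ {-3, 3}. (4, -3): f_x = 3 ≠ 0; (4, 3): f_x = 75 ≠ 0.
Only singular point on the grid: (-1, 3).
Classify: substitute x = -1 + u, y = 3 + v and expand: f = u**3 - 2*u*v**2 - v**3 + v**2.
No constant or linear terms (consistent with a singular point). Quadratic part: v**2. Cubic part: u**3 - 2*u*v**2 - v**3.
The quadratic part v**2 is a perfect square, so there is a single (double) tangent line v = 0, i.e. y = 3. Restricting the cubic part to that line (v = 0) leaves u**3 ≠ 0, so f is not divisible by v and the branch is v² ≈ -u**3 to lowest order — this is a cusp.
Classification: cusp.


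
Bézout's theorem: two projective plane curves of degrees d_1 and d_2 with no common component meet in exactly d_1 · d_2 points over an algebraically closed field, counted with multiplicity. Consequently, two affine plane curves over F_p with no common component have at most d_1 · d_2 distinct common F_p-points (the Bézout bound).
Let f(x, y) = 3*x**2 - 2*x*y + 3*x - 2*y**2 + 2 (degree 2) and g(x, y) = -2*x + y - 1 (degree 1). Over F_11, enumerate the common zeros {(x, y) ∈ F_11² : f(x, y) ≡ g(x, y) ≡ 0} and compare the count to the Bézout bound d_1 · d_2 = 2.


Common zeros: {(0, 1), (9, 8)}; count = 2; Bézout bound = 2.

deg(f) = 2, deg(g) = 1, so Bézout bound = 2.
Scan x ∈ F_11. For each x, list the y ∈ F_11 with f(x, y) ≡ 0 and those with g(x, y) ≡ 0 (mod 11); the common zeros in that column are the intersection.
  x = 0: f ≡ 0 at y ∈ {1, 10}; g ≡ 0 at y ∈ {1}; common: {1}.
  x = 1: f ≡ 0 at y ∈ ∅; g ≡ 0 at y ∈ {3}; common: ∅.
  x = 2: f ≡ 0 at y ∈ {10}; g ≡ 0 at y ∈ {5}; common: ∅.
  x = 3: f ≡ 0 at y ∈ ∅; g ≡ 0 at y ∈ {7}; common: ∅.
  x = 4: f ≡ 0 at y ∈ ∅; g ≡ 0 at y ∈ {9}; common: ∅.
  x = 5: f ≡ 0 at y ∈ {3}; g ≡ 0 at y ∈ {0}; common: ∅.
  x = 6: f ≡ 0 at y ∈ ∅; g ≡ 0 at y ∈ {2}; common: ∅.
  x = 7: f ≡ 0 at y ∈ {1, 3}; g ≡ 0 at y ∈ {4}; common: ∅.
  x = 8: f ≡ 0 at y ∈ {5, 9}; g ≡ 0 at y ∈ {6}; common: ∅.
  x = 9: f ≡ 0 at y ∈ {5, 8}; g ≡ 0 at y ∈ {8}; common: {8}.
  x = 10: f ≡ 0 at y ∈ {4, 8}; g ≡ 0 at y ∈ {10}; common: ∅.
Collecting: common zeros = {(0, 1), (9, 8)}, so the count is 2.
Comparison with the Bézout bound: 2 ≤ 2 = deg(f)·deg(g), as expected for curves with no common component (the bound is attained).


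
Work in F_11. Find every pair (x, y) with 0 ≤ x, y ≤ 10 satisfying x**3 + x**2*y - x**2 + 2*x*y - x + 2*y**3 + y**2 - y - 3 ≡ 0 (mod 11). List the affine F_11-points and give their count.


Affine F_11-points: {(1, 8), (2, 2), (5, 8), (7, 5), (8, 3), (9, 1), (9, 7), (9, 8), (10, 4)}; count = 9.

For each of the 121 pairs (x, y) ∈ F_11², evaluate f(x, y) mod 11. Record the zeros.
  x = 0: [0↦8, 1↦10, 2↦4, 3↦2, 4↦5, 5↦3, 6↦8, 7↦10, 8↦10, 9↦9, 10↦8]  zeros at y ∈ ∅
  x = 1: [0↦7, 1↦1, 2↦9, 3↦10, 4↦5, 5↦6, 6↦3, 7↦8, 8↦0, 9↦2, 10↦4]  zeros at y ∈ {8}
  x = 2: [0↦10, 1↦9, 2↦0, 3↦6, 4↦6, 5↦1, 6↦3, 7↦2, 8↦10, 9↦6, 10↦2]  zeros at y ∈ {2}
  x = 3: [0↦1, 1↦7, 2↦5, 3↦7, 4↦3, 5↦5, 6↦3, 7↦9, 8↦2, 9↦5, 10↦8]  zeros at y ∈ ∅
  x = 4: [0↦8, 1↦1, 2↦8, 3↦8, 4↦2, 5↦2, 6↦9, 7↦2, 8↦4, 9↦5, 10↦6]  zeros at y ∈ ∅
  x = 5: [0↦4, 1↦8, 2↦4, 3↦4, 4↦9, 5↦9, 6↦5, 7↦9, 8↦0, 9↦1, 10↦2]  zeros at y ∈ {8}
  x = 6: [0↦6, 1↦1, 2↦10, 3↦1, 4↦8, 5↦10, 6↦8, 7↦3, 8↦7, 9↦10, 10↦2]  zeros at y ∈ ∅
  x = 7: [0↦9, 1↦8, 2↦10, 3↦5, 4↦5, 5↦0, 6↦2, 7↦1, 8↦9, 9↦5, 10↦1]  zeros at y ∈ {5}
  x = 8: [0↦8, 1↦2, 2↦10, 3↦0, 4↦6, 5↦7, 6↦4, 7↦9, 8↦1, 9↦3, 10↦5]  zeros at y ∈ {3}
  x = 9: [0↦9, 1↦0, 2↦5, 3↦3, 4↦6, 5↦4, 6↦9, 7↦0, 8↦0, 9↦10, 10↦9]  zeros at y ∈ {1, 7, 8}
  x = 10: [0↦7, 1↦8, 2↦1, 3↦9, 4↦0, 5↦8, 6↦1, 7↦2, 8↦1, 9↦10, 10↦8]  zeros at y ∈ {4}
Collecting zeros: affine points = {(1, 8), (2, 2), (5, 8), (7, 5), (8, 3), (9, 1), (9, 7), (9, 8), (10, 4)}.
Total count |C(F_11)_aff| = 9.


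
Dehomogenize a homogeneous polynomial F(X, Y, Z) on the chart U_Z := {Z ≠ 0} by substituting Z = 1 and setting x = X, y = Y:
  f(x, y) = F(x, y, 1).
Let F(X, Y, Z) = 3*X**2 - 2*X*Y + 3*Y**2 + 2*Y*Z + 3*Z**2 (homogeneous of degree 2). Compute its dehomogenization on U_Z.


f(x, y) = 3*x**2 - 2*x*y + 3*y**2 + 2*y + 3

On U_Z we set Z = 1. Each monomial c·X^i·Y^j·Z^k in F becomes c·x^i·y^j·1^k = c·x^i·y^j.
Substituting Z = 1: F(X, Y, 1) = 3*x**2 - 2*x*y + 3*y**2 + 2*y + 3.
Note: deg(f) ≤ deg(F) = 2; strict inequality happens when F is divisible by Z (lost terms).


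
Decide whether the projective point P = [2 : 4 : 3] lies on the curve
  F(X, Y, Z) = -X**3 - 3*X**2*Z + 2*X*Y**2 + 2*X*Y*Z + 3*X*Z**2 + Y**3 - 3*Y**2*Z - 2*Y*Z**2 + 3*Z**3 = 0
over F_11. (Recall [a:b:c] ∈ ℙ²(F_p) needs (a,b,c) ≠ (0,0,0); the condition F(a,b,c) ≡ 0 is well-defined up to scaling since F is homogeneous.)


F(2,4,3) ≡ 7 (mod 11); P is NOT on the curve.

Evaluate F(2, 4, 3) term-by-term (mod 11).
  -X**3 ↦ -1·8·1·1 = -8
  -3*X**2*Z ↦ -3·4·1·3 = -36
  2*X*Y**2 ↦ 2·2·16·1 = 64
  2*X*Y*Z ↦ 2·2·4·3 = 48
  3*X*Z**2 ↦ 3·2·1·9 = 54
  Y**3 ↦ 1·1·64·1 = 64
  -3*Y**2*Z ↦ -3·1·16·3 = -144
  -2*Y*Z**2 ↦ -2·1·4·9 = -72
  3*Z**3 ↦ 3·1·1·27 = 81
Sum: F(2, 4, 3) = (-8) + (-36) + (64) + (48) + (54) + (64) + (-144) + (-72) + (81) = 51.
Reducing mod 11: 51 ≡ 7 (mod 11).
Since F(a, b, c) ≡ 7 ≠ 0 (mod 11), P does NOT lie on the curve.


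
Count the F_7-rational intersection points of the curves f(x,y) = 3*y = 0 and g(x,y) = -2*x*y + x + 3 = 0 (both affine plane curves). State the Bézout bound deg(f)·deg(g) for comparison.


Common zeros: {(4, 0)}; count = 1; Bézout bound = 2.

deg(f) = 1, deg(g) = 2, so Bézout bound = 2.
Scan x ∈ F_7. For each x, list the y ∈ F_7 with f(x, y) ≡ 0 and those with g(x, y) ≡ 0 (mod 7); the common zeros in that column are the intersection.
  x = 0: f ≡ 0 at y ∈ {0}; g ≡ 0 at y ∈ ∅; common: ∅.
  x = 1: f ≡ 0 at y ∈ {0}; g ≡ 0 at y ∈ {2}; common: ∅.
  x = 2: f ≡ 0 at y ∈ {0}; g ≡ 0 at y ∈ {3}; common: ∅.
  x = 3: f ≡ 0 at y ∈ {0}; g ≡ 0 at y ∈ {1}; common: ∅.
  x = 4: f ≡ 0 at y ∈ {0}; g ≡ 0 at y ∈ {0}; common: {0}.
  x = 5: f ≡ 0 at y ∈ {0}; g ≡ 0 at y ∈ {5}; common: ∅.
  x = 6: f ≡ 0 at y ∈ {0}; g ≡ 0 at y ∈ {6}; common: ∅.
Collecting: common zeros = {(4, 0)}, so the count is 1.
Comparison with the Bézout bound: 1 ≤ 2 = deg(f)·deg(g), as expected for curves with no common component (the affine F_7-count falls short of the bound because intersections may lie at infinity, over extension fields, or carry multiplicity).


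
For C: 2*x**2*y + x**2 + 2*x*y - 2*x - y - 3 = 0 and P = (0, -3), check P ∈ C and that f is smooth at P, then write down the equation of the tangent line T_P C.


Tangent line at P: -8*x - y - 3 = 0.

Step 1: f(0, -3) = 0, so P lies on C.
Step 2: partial derivatives
  f_x(x, y) = 4*x*y + 2*x + 2*y - 2, f_y(x, y) = 2*x**2 + 2*x - 1.
  f_x(P) = -8, f_y(P) = -1 (gradient nonzero, so P is smooth).
Step 3: tangent line at P: -8·(x − 0) + -1·(y − -3) = 0.
Expanding: -8*x - y - 3 = 0.


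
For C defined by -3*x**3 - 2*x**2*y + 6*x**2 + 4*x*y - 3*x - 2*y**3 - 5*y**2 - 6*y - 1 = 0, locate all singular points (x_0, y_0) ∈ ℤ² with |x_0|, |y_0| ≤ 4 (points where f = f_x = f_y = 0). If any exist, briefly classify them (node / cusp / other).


Singular points: {(1, -1)}; classification: node.

Compute partial derivatives:
  f_x = -9*x**2 - 4*x*y + 12*x + 4*y - 3.
  f_y = -2*x**2 + 4*x - 6*y**2 - 10*y - 6.
Scan x_0 ∈ {−4, ..., 4}. For each x_0, f_y(x_0, y) is a polynomial in y; find its integer roots y ∈ {−4, ..., 4}, then test f_x and f at those candidates.
  x = -4: f_y(-4, y) = -6*y**2 - 10*y - 54; no integer root y with |y| ≤ 4.
  x = -3: f_y(-3, y) = -6*y**2 - 10*y - 36; no integer root y with |y| ≤ 4.
  x = -2: f_y(-2, y) = -6*y**2 - 10*y - 22; no integer root y with |y| ≤ 4.
  x = -1: f_y(-1, y) = -6*y**2 - 10*y - 12; no integer root y with |y| ≤ 4.
  x = 0: f_y(0, y) = -6*y**2 - 10*y - 6; no integer root y with |y| ≤ 4.
  x = 1: f_y(1, y) = -6*y**2 - 10*y - 4; vanishes at y ∈ {-1}. (1, -1): f_x = 0, f = 0 — SINGULAR.
  x = 2: f_y(2, y) = -6*y**2 - 10*y - 6; no integer root y with |y| ≤ 4.
  x = 3: f_y(3, y) = -6*y**2 - 10*y - 12; no integer root y with |y| ≤ 4.
  x = 4: f_y(4, y) = -6*y**2 - 10*y - 22; no integer root y with |y| ≤ 4.
Only singular point on the grid: (1, -1).
Classify: substitute x = 1 + u, y = -1 + v and expand: f = -3*u**3 - 2*u**2*v - u**2 - 2*v**3 + v**2.
No constant or linear terms (consistent with a singular point). Quadratic part: -u**2 + v**2. Cubic part: -3*u**3 - 2*u**2*v - 2*v**3.
The quadratic part v**2 - u**2 = (v − u)(v + u) splits into two distinct linear factors, so there are two distinct tangent lines y − -1 = ±(x − 1) — this is a node (ordinary double point).
Classification: node.


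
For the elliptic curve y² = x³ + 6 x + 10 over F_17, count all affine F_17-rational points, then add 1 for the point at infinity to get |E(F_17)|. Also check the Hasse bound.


Affine points = {(1, 0), (2, 8), (2, 9), (3, 2), (3, 15), (4, 8), (4, 9), (7, 2), (7, 15), (8, 3), (8, 14), (10, 4), (10, 13), (11, 8), (11, 9), (12, 5), (12, 12), (14, 4), (14, 13)}; affine count = 19; |E(F_17)| = 20.

Discriminant check: Δ ∝ 4a³ + 27b² = 4·6³ + 27·10² = 4·216 + 27·100 ≡ 11 (mod 17). Nonzero ⇒ E is nonsingular.
For each x ∈ F_17, compute rhs = x³ + 6·x + 10 mod 17, then count y ∈ F_17 with y² ≡ rhs.
  x = 0: rhs = 10, matching y values: none (0 points).
  x = 1: rhs = 0, matching y values: 0 (1 points).
  x = 2: rhs = 13, matching y values: 8, 9 (2 points).
  x = 3: rhs = 4, matching y values: 2, 15 (2 points).
  x = 4: rhs = 13, matching y values: 8, 9 (2 points).
  x = 5: rhs = 12, matching y values: none (0 points).
  x = 6: rhs = 7, matching y values: none (0 points).
  x = 7: rhs = 4, matching y values: 2, 15 (2 points).
  x = 8: rhs = 9, matching y values: 3, 14 (2 points).
  x = 9: rhs = 11, matching y values: none (0 points).
  x = 10: rhs = 16, matching y values: 4, 13 (2 points).
  x = 11: rhs = 13, matching y values: 8, 9 (2 points).
  x = 12: rhs = 8, matching y values: 5, 12 (2 points).
  x = 13: rhs = 7, matching y values: none (0 points).
  x = 14: rhs = 16, matching y values: 4, 13 (2 points).
  x = 15: rhs = 7, matching y values: none (0 points).
  x = 16: rhs = 3, matching y values: none (0 points).
Total affine count: 19.
Full point count |E(F_17)| = 19 + 1 = 20.
Hasse bound: |20 − (17+1)| = |2| = 2 ≤ 2√17 ≈ 8.2462 ✓.


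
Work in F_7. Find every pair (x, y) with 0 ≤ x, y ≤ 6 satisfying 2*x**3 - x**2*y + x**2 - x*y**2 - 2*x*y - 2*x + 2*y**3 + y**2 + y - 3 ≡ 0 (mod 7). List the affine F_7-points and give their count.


Affine F_7-points: {(0, 3), (1, 5), (2, 1), (2, 5), (4, 0), (4, 2), (4, 3), (6, 5)}; count = 8.

For each of the 49 pairs (x, y) ∈ F_7², evaluate f(x, y) mod 7. Record the zeros.
  x = 0: [0↦4, 1↦1, 2↦5, 3↦0, 4↦5, 5↦4, 6↦2]  zeros at y ∈ {3}
  x = 1: [0↦5, 1↦5, 2↦3, 3↦4, 4↦6, 5↦0, 6↦5]  zeros at y ∈ {5}
  x = 2: [0↦6, 1↦0, 2↦4, 3↦2, 4↦6, 5↦0, 6↦3]  zeros at y ∈ {1, 5}
  x = 3: [0↦5, 1↦5, 2↦6, 3↦6, 4↦3, 5↦2, 6↦1]  zeros at y ∈ ∅
  x = 4: [0↦0, 1↦4, 2↦0, 3↦0, 4↦2, 5↦4, 6↦4]  zeros at y ∈ {0, 2, 3}
  x = 5: [0↦3, 1↦2, 2↦5, 3↦3, 4↦1, 5↦4, 6↦3]  zeros at y ∈ ∅
  x = 6: [0↦5, 1↦4, 2↦5, 3↦6, 4↦5, 5↦0, 6↦3]  zeros at y ∈ {5}
Collecting zeros: affine points = {(0, 3), (1, 5), (2, 1), (2, 5), (4, 0), (4, 2), (4, 3), (6, 5)}.
Total count |C(F_7)_aff| = 8.


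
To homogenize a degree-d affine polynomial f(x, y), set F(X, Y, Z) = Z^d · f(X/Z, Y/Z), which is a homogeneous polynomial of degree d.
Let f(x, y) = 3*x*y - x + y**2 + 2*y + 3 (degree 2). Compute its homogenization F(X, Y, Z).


F(X, Y, Z) = 3*X*Y - X*Z + Y**2 + 2*Y*Z + 3*Z**2

deg(f) = 2.
Substitute x = X/Z, y = Y/Z into f, then multiply by Z^2.
  monomial 3·x^1·y^1 ↦ 3·X^1·Y^1·Z^0.
  monomial -1·x^1·y^0 ↦ -1·X^1·Y^0·Z^1.
  monomial 1·x^0·y^2 ↦ 1·X^0·Y^2·Z^0.
  monomial 2·x^0·y^1 ↦ 2·X^0·Y^1·Z^1.
  monomial 3·x^0·y^0 ↦ 3·X^0·Y^0·Z^2.
Collecting: F(X, Y, Z) = 3*X*Y - X*Z + Y**2 + 2*Y*Z + 3*Z**2.


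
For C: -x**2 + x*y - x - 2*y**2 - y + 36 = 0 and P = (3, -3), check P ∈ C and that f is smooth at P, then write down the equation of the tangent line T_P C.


Tangent line at P: -10*x + 14*y + 72 = 0.

Step 1: f(3, -3) = 0, so P lies on C.
Step 2: partial derivatives
  f_x(x, y) = -2*x + y - 1, f_y(x, y) = x - 4*y - 1.
  f_x(P) = -10, f_y(P) = 14 (gradient nonzero, so P is smooth).
Step 3: tangent line at P: -10·(x − 3) + 14·(y − -3) = 0.
Expanding: -10*x + 14*y + 72 = 0.


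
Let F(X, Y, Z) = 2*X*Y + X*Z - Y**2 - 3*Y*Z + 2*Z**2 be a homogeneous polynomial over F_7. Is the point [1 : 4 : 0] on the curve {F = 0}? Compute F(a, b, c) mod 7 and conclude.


F(1,4,0) ≡ 6 (mod 7); P is NOT on the curve.

Evaluate F(1, 4, 0) term-by-term (mod 7).
  2*X*Y ↦ 2·1·4·1 = 8
  X*Z ↦ 1·1·1·0 = 0
  -Y**2 ↦ -1·1·16·1 = -16
  -3*Y*Z ↦ -3·1·4·0 = 0
  2*Z**2 ↦ 2·1·1·0 = 0
Sum: F(1, 4, 0) = (8) + (0) + (-16) + (0) + (0) = -8.
Reducing mod 7: -8 ≡ 6 (mod 7).
Since F(a, b, c) ≡ 6 ≠ 0 (mod 7), P does NOT lie on the curve.


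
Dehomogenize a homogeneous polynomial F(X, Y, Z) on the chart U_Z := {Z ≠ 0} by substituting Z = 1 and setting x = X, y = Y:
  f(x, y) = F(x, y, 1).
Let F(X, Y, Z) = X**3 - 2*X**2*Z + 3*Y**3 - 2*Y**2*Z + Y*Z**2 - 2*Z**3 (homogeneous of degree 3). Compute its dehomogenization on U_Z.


f(x, y) = x**3 - 2*x**2 + 3*y**3 - 2*y**2 + y - 2

On U_Z we set Z = 1. Each monomial c·X^i·Y^j·Z^k in F becomes c·x^i·y^j·1^k = c·x^i·y^j.
Substituting Z = 1: F(X, Y, 1) = x**3 - 2*x**2 + 3*y**3 - 2*y**2 + y - 2.
Note: deg(f) ≤ deg(F) = 3; strict inequality happens when F is divisible by Z (lost terms).


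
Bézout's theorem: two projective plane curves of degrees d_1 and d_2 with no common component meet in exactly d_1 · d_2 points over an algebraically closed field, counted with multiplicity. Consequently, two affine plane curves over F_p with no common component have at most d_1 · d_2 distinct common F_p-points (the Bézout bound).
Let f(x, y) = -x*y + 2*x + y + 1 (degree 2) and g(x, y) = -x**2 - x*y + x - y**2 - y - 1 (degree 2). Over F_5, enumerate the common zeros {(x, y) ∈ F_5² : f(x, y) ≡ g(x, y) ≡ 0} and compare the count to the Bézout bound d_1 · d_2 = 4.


Common zeros: ∅; count = 0; Bézout bound = 4.

deg(f) = 2, deg(g) = 2, so Bézout bound = 4.
Scan x ∈ F_5. For each x, list the y ∈ F_5 with f(x, y) ≡ 0 and those with g(x, y) ≡ 0 (mod 5); the common zeros in that column are the intersection.
  x = 0: f ≡ 0 at y ∈ {4}; g ≡ 0 at y ∈ ∅; common: ∅.
  x = 1: f ≡ 0 at y ∈ ∅; g ≡ 0 at y ∈ {4}; common: ∅.
  x = 2: f ≡ 0 at y ∈ {0}; g ≡ 0 at y ∈ ∅; common: ∅.
  x = 3: f ≡ 0 at y ∈ {1}; g ≡ 0 at y ∈ ∅; common: ∅.
  x = 4: f ≡ 0 at y ∈ {3}; g ≡ 0 at y ∈ ∅; common: ∅.
Collecting: common zeros = ∅, so the count is 0.
Comparison with the Bézout bound: 0 ≤ 4 = deg(f)·deg(g), as expected for curves with no common component (the affine F_5-count falls short of the bound because intersections may lie at infinity, over extension fields, or carry multiplicity).


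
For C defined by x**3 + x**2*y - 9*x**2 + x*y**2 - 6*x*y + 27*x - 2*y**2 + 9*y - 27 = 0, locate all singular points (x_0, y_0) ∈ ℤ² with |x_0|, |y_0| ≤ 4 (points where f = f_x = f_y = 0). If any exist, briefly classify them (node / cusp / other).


Singular points: {(3, 0)}; classification: cusp.

Compute partial derivatives:
  f_x = 3*x**2 + 2*x*y - 18*x + y**2 - 6*y + 27.
  f_y = x**2 + 2*x*y - 6*x - 4*y + 9.
Scan x_0 ∈ {−4, ..., 4}. For each x_0, f_y(x_0, y) is a polynomial in y; find its integer roots y ∈ {−4, ..., 4}, then test f_x and f at those candidates.
  x = -4: f_y(-4, y) = 49 - 12*y; no integer root y with |y| ≤ 4.
  x = -3: f_y(-3, y) = 36 - 10*y; no integer root y with |y| ≤ 4.
  x = -2: f_y(-2, y) = 25 - 8*y; no integer root y with |y| ≤ 4.
  x = -1: f_y(-1, y) = 16 - 6*y; no integer root y with |y| ≤ 4.
  x = 0: f_y(0, y) = 9 - 4*y; no integer root y with |y| ≤ 4.
  x = 1: f_y(1, y) = 4 - 2*y; vanishes at y ∈ {2}. (1, 2): f_x = 8 ≠ 0.
  x = 2: f_y(2, y) = 1; no integer root y with |y| ≤ 4.
  x = 3: f_y(3, y) = 2*y; vanishes at y ∈ {0}. (3, 0): f_x = 0, f = 0 — SINGULAR.
  x = 4: f_y(4, y) = 4*y + 1; no integer root y with |y| ≤ 4.
Only singular point on the grid: (3, 0).
Classify: substitute x = 3 + u, y = 0 + v and expand: f = u**3 + u**2*v + u*v**2 + v**2.
No constant or linear terms (consistent with a singular point). Quadratic part: v**2. Cubic part: u**3 + u**2*v + u*v**2.
The quadratic part v**2 is a perfect square, so there is a single (double) tangent line v = 0, i.e. y = 0. Restricting the cubic part to that line (v = 0) leaves u**3 ≠ 0, so f is not divisible by v and the branch is v² ≈ -u**3 to lowest order — this is a cusp.
Classification: cusp.


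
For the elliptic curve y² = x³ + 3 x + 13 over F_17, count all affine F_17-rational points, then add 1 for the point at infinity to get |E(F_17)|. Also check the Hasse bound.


Affine points = {(0, 8), (0, 9), (1, 0), (3, 7), (3, 10), (4, 2), (4, 15), (5, 0), (6, 3), (6, 14), (9, 2), (9, 15), (11, 0), (12, 3), (12, 14), (15, 4), (15, 13), (16, 3), (16, 14)}; affine count = 19; |E(F_17)| = 20.

Discriminant check: Δ ∝ 4a³ + 27b² = 4·3³ + 27·13² = 4·27 + 27·169 ≡ 13 (mod 17). Nonzero ⇒ E is nonsingular.
For each x ∈ F_17, compute rhs = x³ + 3·x + 13 mod 17, then count y ∈ F_17 with y² ≡ rhs.
  x = 0: rhs = 13, matching y values: 8, 9 (2 points).
  x = 1: rhs = 0, matching y values: 0 (1 points).
  x = 2: rhs = 10, matching y values: none (0 points).
  x = 3: rhs = 15, matching y values: 7, 10 (2 points).
  x = 4: rhs = 4, matching y values: 2, 15 (2 points).
  x = 5: rhs = 0, matching y values: 0 (1 points).
  x = 6: rhs = 9, matching y values: 3, 14 (2 points).
  x = 7: rhs = 3, matching y values: none (0 points).
  x = 8: rhs = 5, matching y values: none (0 points).
  x = 9: rhs = 4, matching y values: 2, 15 (2 points).
  x = 10: rhs = 6, matching y values: none (0 points).
  x = 11: rhs = 0, matching y values: 0 (1 points).
  x = 12: rhs = 9, matching y values: 3, 14 (2 points).
  x = 13: rhs = 5, matching y values: none (0 points).
  x = 14: rhs = 11, matching y values: none (0 points).
  x = 15: rhs = 16, matching y values: 4, 13 (2 points).
  x = 16: rhs = 9, matching y values: 3, 14 (2 points).
Total affine count: 19.
Full point count |E(F_17)| = 19 + 1 = 20.
Hasse bound: |20 − (17+1)| = |2| = 2 ≤ 2√17 ≈ 8.2462 ✓.


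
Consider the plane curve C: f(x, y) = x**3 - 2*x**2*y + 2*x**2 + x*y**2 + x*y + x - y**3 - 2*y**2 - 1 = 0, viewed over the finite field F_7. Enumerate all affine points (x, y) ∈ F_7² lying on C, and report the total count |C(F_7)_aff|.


Affine F_7-points: {(1, 1), (2, 3), (6, 6)}; count = 3.

For each of the 49 pairs (x, y) ∈ F_7², evaluate f(x, y) mod 7. Record the zeros.
  x = 0: [0↦6, 1↦3, 2↦4, 3↦3, 4↦1, 5↦6, 6↦5]  zeros at y ∈ ∅
  x = 1: [0↦3, 1↦0, 2↦3, 3↦6, 4↦3, 5↦2, 6↦4]  zeros at y ∈ {1}
  x = 2: [0↦3, 1↦3, 2↦4, 3↦0, 4↦6, 5↦2, 6↦3]  zeros at y ∈ {3}
  x = 3: [0↦5, 1↦4, 2↦6, 3↦5, 4↦2, 5↦5, 6↦1]  zeros at y ∈ ∅
  x = 4: [0↦1, 1↦2, 2↦1, 3↦6, 4↦4, 5↦3, 6↦4]  zeros at y ∈ ∅
  x = 5: [0↦4, 1↦3, 2↦2, 3↦2, 4↦4, 5↦2, 6↦4]  zeros at y ∈ ∅
  x = 6: [0↦6, 1↦6, 2↦1, 3↦6, 4↦1, 5↦1, 6↦0]  zeros at y ∈ {6}
Collecting zeros: affine points = {(1, 1), (2, 3), (6, 6)}.
Total count |C(F_7)_aff| = 3.


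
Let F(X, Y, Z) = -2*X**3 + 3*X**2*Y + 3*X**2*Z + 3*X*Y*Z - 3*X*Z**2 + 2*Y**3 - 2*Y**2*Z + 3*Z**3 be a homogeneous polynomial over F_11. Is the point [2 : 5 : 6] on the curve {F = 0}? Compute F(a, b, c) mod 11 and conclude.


F(2,5,6) ≡ 7 (mod 11); P is NOT on the curve.

Evaluate F(2, 5, 6) term-by-term (mod 11).
  -2*X**3 ↦ -2·8·1·1 = -16
  3*X**2*Y ↦ 3·4·5·1 = 60
  3*X**2*Z ↦ 3·4·1·6 = 72
  3*X*Y*Z ↦ 3·2·5·6 = 180
  -3*X*Z**2 ↦ -3·2·1·36 = -216
  2*Y**3 ↦ 2·1·125·1 = 250
  -2*Y**2*Z ↦ -2·1·25·6 = -300
  3*Z**3 ↦ 3·1·1·216 = 648
Sum: F(2, 5, 6) = (-16) + (60) + (72) + (180) + (-216) + (250) + (-300) + (648) = 678.
Reducing mod 11: 678 ≡ 7 (mod 11).
Since F(a, b, c) ≡ 7 ≠ 0 (mod 11), P does NOT lie on the curve.


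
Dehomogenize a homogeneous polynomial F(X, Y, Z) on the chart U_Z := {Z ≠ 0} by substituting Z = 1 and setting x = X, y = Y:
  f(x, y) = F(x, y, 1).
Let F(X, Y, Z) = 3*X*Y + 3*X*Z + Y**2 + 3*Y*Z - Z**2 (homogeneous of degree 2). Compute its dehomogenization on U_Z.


f(x, y) = 3*x*y + 3*x + y**2 + 3*y - 1

On U_Z we set Z = 1. Each monomial c·X^i·Y^j·Z^k in F becomes c·x^i·y^j·1^k = c·x^i·y^j.
Substituting Z = 1: F(X, Y, 1) = 3*x*y + 3*x + y**2 + 3*y - 1.
Note: deg(f) ≤ deg(F) = 2; strict inequality happens when F is divisible by Z (lost terms).


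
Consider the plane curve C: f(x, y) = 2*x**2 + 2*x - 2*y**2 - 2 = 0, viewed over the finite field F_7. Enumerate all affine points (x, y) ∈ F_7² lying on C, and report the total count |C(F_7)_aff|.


Affine F_7-points: {(1, 1), (1, 6), (3, 2), (3, 5), (5, 1), (5, 6)}; count = 6.

For each of the 49 pairs (x, y) ∈ F_7², evaluate f(x, y) mod 7. Record the zeros.
  x = 0: [0↦5, 1↦3, 2↦4, 3↦1, 4↦1, 5↦4, 6↦3]  zeros at y ∈ ∅
  x = 1: [0↦2, 1↦0, 2↦1, 3↦5, 4↦5, 5↦1, 6↦0]  zeros at y ∈ {1, 6}
  x = 2: [0↦3, 1↦1, 2↦2, 3↦6, 4↦6, 5↦2, 6↦1]  zeros at y ∈ ∅
  x = 3: [0↦1, 1↦6, 2↦0, 3↦4, 4↦4, 5↦0, 6↦6]  zeros at y ∈ {2, 5}
  x = 4: [0↦3, 1↦1, 2↦2, 3↦6, 4↦6, 5↦2, 6↦1]  zeros at y ∈ ∅
  x = 5: [0↦2, 1↦0, 2↦1, 3↦5, 4↦5, 5↦1, 6↦0]  zeros at y ∈ {1, 6}
  x = 6: [0↦5, 1↦3, 2↦4, 3↦1, 4↦1, 5↦4, 6↦3]  zeros at y ∈ ∅
Collecting zeros: affine points = {(1, 1), (1, 6), (3, 2), (3, 5), (5, 1), (5, 6)}.
Total count |C(F_7)_aff| = 6.


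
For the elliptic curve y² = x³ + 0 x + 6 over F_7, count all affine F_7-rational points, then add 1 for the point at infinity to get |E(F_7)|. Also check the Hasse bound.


Affine points = {(1, 0), (2, 0), (4, 0)}; affine count = 3; |E(F_7)| = 4.

Discriminant check: Δ ∝ 4a³ + 27b² = 4·0³ + 27·6² = 4·0 + 27·36 ≡ 6 (mod 7). Nonzero ⇒ E is nonsingular.
For each x ∈ F_7, compute rhs = x³ + 0·x + 6 mod 7, then count y ∈ F_7 with y² ≡ rhs.
  x = 0: rhs = 6, matching y values: none (0 points).
  x = 1: rhs = 0, matching y values: 0 (1 points).
  x = 2: rhs = 0, matching y values: 0 (1 points).
  x = 3: rhs = 5, matching y values: none (0 points).
  x = 4: rhs = 0, matching y values: 0 (1 points).
  x = 5: rhs = 5, matching y values: none (0 points).
  x = 6: rhs = 5, matching y values: none (0 points).
Total affine count: 3.
Full point count |E(F_7)| = 3 + 1 = 4.
Hasse bound: |4 − (7+1)| = |-4| = 4 ≤ 2√7 ≈ 5.2915 ✓.
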